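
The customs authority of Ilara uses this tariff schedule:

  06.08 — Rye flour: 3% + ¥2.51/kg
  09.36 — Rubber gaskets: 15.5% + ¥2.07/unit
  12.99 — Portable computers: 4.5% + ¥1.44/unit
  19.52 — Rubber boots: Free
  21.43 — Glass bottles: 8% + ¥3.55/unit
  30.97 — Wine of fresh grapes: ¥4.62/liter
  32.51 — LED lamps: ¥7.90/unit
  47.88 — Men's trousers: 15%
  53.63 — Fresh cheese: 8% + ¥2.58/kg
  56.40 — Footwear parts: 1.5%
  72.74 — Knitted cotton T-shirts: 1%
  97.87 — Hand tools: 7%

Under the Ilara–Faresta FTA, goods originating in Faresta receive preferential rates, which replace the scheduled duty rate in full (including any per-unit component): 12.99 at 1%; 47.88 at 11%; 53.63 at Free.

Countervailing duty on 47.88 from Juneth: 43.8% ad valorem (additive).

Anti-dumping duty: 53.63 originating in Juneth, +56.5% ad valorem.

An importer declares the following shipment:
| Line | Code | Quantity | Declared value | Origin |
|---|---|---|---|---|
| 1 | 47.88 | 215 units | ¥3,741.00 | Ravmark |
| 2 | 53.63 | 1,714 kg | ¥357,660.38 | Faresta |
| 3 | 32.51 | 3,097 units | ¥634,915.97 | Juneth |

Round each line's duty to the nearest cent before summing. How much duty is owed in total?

Line 1 (47.88, Ravmark, 215 units, ¥3,741.00):
Base rate for 47.88 is 15%.
47.88 has an FTA preferential rate, but origin Ravmark is not Faresta; base rate stands.
The additional-duty order on 47.88 targets Juneth, not Ravmark; it does not apply.
Duty = ¥3,741.00 × 15% = ¥561.15.
Line 2 (53.63, Faresta, 1,714 kg, ¥357,660.38):
Base rate for 53.63 is 8% + ¥2.58/kg.
Origin Faresta qualifies under the Ilara–Faresta agreement and 53.63 is covered: preferential rate Free applies instead.
The additional-duty order on 53.63 targets Juneth, not Faresta; it does not apply.
Duty = ¥357,660.38 × 0% = ¥0.00.
Line 3 (32.51, Juneth, 3,097 units, ¥634,915.97):
Base rate for 32.51 is ¥7.90/unit.
Duty = 3,097 × ¥7.90 = ¥24,466.30.
Total = ¥561.15 + ¥0.00 + ¥24,466.30 = ¥25,027.45.

¥25,027.45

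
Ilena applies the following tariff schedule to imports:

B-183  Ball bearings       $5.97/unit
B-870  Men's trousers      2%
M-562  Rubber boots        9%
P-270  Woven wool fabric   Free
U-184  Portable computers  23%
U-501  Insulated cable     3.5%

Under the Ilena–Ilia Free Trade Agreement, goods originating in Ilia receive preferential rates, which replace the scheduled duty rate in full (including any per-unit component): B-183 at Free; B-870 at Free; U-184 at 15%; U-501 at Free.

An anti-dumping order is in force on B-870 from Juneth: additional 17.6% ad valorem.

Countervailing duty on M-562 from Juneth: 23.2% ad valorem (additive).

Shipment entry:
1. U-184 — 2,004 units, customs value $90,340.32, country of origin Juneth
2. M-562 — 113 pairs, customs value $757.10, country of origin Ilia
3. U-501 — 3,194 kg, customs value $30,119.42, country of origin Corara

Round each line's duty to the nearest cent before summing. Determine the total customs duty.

$21,900.59

Line 1 (U-184, Juneth, 2,004 units, $90,340.32):
Base rate for U-184 is 23%.
U-184 has an FTA preferential rate, but origin Juneth is not Ilia; base rate stands.
Duty = $90,340.32 × 23% = $20,778.27.
Line 2 (M-562, Ilia, 113 pairs, $757.10):
Base rate for M-562 is 9%.
Origin Ilia is the FTA partner but M-562 is not on the preference list; base rate stands.
The additional-duty order on M-562 targets Juneth, not Ilia; it does not apply.
Duty = $757.10 × 9% = $68.14.
Line 3 (U-501, Corara, 3,194 kg, $30,119.42):
Base rate for U-501 is 3.5%.
U-501 has an FTA preferential rate, but origin Corara is not Ilia; base rate stands.
Duty = $30,119.42 × 3.5% = $1,054.18.
Total = $20,778.27 + $68.14 + $1,054.18 = $21,900.59.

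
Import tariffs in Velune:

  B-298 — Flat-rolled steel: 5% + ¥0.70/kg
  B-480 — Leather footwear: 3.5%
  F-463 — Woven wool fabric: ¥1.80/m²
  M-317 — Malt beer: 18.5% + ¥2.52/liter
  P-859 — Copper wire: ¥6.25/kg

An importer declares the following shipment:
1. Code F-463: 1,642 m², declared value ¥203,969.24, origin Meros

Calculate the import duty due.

¥2,955.60

Line 1 (F-463, Meros, 1,642 m², ¥203,969.24):
Base rate for F-463 is ¥1.80/m².
Duty = 1,642 × ¥1.80 = ¥2,955.60.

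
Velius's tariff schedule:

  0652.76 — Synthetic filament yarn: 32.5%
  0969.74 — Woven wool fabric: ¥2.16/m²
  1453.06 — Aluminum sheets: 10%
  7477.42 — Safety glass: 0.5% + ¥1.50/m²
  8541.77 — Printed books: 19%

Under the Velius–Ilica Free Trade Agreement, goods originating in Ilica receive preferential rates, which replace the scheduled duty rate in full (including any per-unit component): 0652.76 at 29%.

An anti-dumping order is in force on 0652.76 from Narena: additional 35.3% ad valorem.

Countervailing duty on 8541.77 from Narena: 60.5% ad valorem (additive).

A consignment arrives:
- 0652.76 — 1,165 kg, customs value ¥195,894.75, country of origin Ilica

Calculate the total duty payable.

Line 1 (0652.76, Ilica, 1,165 kg, ¥195,894.75):
Base rate for 0652.76 is 32.5%.
Origin Ilica qualifies under the Velius–Ilica agreement and 0652.76 is covered: preferential rate 29% applies instead.
The additional-duty order on 0652.76 targets Narena, not Ilica; it does not apply.
Duty = ¥195,894.75 × 29% = ¥56,809.48.

¥56,809.48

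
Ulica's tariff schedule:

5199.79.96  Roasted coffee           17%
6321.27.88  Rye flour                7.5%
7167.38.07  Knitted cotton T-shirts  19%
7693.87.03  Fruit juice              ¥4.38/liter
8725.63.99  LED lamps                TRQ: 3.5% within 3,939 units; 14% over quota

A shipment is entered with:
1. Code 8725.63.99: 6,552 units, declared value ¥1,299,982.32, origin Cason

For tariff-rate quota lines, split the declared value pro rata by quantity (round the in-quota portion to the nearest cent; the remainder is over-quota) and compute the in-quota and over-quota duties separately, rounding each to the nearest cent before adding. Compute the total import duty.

¥99,936.14

Line 1 (8725.63.99, Cason, 6,552 units, ¥1,299,982.32):
Code 8725.63.99 is under a tariff-rate quota (threshold 3,939 units). In-quota: 3,939 units at 3.5%; over-quota: 2,613 units at 14%.
Pro-rata value split: in-quota = ¥1,299,982.32 × 3,939/6,552 = ¥781,536.99; over-quota = ¥1,299,982.32 − ¥781,536.99 = ¥518,445.33.
In-quota duty = ¥781,536.99 × 3.5% = ¥27,353.79. Over-quota duty = ¥518,445.33 × 14% = ¥72,582.35.
Line duty = ¥27,353.79 + ¥72,582.35 = ¥99,936.14.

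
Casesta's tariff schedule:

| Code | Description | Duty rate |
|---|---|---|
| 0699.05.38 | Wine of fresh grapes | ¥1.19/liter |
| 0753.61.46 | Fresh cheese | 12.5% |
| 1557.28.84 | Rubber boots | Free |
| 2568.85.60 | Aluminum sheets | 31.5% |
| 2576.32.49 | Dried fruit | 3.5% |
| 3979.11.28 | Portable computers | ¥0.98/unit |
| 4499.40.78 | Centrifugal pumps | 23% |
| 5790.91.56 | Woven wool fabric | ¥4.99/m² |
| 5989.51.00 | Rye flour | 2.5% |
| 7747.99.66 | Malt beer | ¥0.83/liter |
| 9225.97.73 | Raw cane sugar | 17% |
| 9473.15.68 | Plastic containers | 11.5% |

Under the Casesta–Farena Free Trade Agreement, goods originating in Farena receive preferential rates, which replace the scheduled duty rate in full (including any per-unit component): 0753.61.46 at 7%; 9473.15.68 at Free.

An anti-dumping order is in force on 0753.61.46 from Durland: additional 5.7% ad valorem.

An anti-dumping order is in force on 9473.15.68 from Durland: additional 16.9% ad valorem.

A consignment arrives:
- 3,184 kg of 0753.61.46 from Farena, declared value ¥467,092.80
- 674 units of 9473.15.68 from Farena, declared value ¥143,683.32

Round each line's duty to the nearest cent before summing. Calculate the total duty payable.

Line 1 (0753.61.46, Farena, 3,184 kg, ¥467,092.80):
Base rate for 0753.61.46 is 12.5%.
Origin Farena qualifies under the Casesta–Farena agreement and 0753.61.46 is covered: preferential rate 7% applies instead.
The additional-duty order on 0753.61.46 targets Durland, not Farena; it does not apply.
Duty = ¥467,092.80 × 7% = ¥32,696.50.
Line 2 (9473.15.68, Farena, 674 units, ¥143,683.32):
Base rate for 9473.15.68 is 11.5%.
Origin Farena qualifies under the Casesta–Farena agreement and 9473.15.68 is covered: preferential rate Free applies instead.
The additional-duty order on 9473.15.68 targets Durland, not Farena; it does not apply.
Duty = ¥143,683.32 × 0% = ¥0.00.
Total = ¥32,696.50 + ¥0.00 = ¥32,696.50.

¥32,696.50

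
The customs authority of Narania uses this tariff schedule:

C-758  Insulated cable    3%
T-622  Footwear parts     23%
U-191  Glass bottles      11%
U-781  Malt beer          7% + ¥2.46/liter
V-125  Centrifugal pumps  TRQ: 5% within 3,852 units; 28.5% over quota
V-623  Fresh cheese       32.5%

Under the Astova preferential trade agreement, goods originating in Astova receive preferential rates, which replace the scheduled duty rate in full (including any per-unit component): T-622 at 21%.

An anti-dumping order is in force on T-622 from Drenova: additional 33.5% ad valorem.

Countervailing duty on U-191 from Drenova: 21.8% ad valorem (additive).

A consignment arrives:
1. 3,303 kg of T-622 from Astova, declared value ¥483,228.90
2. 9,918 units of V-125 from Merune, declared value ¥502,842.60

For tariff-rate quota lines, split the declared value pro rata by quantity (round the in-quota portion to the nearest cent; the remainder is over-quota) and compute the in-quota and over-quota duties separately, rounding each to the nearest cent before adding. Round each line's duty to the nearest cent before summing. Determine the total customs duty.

¥198,893.56

Line 1 (T-622, Astova, 3,303 kg, ¥483,228.90):
Base rate for T-622 is 23%.
Origin Astova qualifies under the Narania–Astova agreement and T-622 is covered: preferential rate 21% applies instead.
The additional-duty order on T-622 targets Drenova, not Astova; it does not apply.
Duty = ¥483,228.90 × 21% = ¥101,478.07.
Line 2 (V-125, Merune, 9,918 units, ¥502,842.60):
Code V-125 is under a tariff-rate quota (threshold 3,852 units). In-quota: 3,852 units at 5%; over-quota: 6,066 units at 28.5%.
Pro-rata value split: in-quota = ¥502,842.60 × 3,852/9,918 = ¥195,296.40; over-quota = ¥502,842.60 − ¥195,296.40 = ¥307,546.20.
In-quota duty = ¥195,296.40 × 5% = ¥9,764.82. Over-quota duty = ¥307,546.20 × 28.5% = ¥87,650.67.
Line duty = ¥9,764.82 + ¥87,650.67 = ¥97,415.49.
Total = ¥101,478.07 + ¥97,415.49 = ¥198,893.56.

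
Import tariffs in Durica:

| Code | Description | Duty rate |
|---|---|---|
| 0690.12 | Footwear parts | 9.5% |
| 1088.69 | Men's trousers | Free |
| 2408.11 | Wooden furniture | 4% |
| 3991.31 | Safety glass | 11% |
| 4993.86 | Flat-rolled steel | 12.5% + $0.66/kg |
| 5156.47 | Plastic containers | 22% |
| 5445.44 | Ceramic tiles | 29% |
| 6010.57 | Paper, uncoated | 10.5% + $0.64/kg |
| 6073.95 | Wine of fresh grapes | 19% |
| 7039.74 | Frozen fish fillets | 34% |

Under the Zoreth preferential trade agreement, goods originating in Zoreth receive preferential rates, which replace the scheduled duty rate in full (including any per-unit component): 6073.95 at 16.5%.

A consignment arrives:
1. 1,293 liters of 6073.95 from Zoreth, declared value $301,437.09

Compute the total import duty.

$49,737.12

Line 1 (6073.95, Zoreth, 1,293 liters, $301,437.09):
Base rate for 6073.95 is 19%.
Origin Zoreth qualifies under the Durica–Zoreth agreement and 6073.95 is covered: preferential rate 16.5% applies instead.
Duty = $301,437.09 × 16.5% = $49,737.12.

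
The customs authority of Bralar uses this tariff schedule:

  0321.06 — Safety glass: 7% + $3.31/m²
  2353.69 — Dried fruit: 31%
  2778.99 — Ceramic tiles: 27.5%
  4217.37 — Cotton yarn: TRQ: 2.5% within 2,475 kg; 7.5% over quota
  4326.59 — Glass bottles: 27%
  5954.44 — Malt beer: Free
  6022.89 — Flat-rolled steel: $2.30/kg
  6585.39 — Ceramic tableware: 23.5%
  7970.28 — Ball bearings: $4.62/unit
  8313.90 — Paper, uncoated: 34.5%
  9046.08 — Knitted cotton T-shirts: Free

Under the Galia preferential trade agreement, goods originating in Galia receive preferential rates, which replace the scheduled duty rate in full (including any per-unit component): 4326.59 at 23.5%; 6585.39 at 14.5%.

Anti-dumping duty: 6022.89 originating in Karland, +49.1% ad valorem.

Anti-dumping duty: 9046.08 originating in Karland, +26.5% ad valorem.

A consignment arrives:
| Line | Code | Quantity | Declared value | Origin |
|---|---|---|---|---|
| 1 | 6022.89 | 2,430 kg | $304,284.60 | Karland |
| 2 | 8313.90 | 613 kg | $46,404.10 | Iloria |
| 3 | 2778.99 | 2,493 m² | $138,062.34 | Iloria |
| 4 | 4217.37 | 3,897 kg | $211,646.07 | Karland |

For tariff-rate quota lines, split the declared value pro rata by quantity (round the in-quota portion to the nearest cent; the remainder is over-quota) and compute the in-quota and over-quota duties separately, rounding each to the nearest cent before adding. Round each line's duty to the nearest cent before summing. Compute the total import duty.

$218,121.88

Line 1 (6022.89, Karland, 2,430 kg, $304,284.60):
Base rate for 6022.89 is $2.30/kg.
Additional duty on 6022.89 from Karland: +49.1% ad valorem. Applied ad valorem rate = 49.1%.
Duty = $304,284.60 × 49.1% + 2,430 × $2.30 = $154,992.74.
Line 2 (8313.90, Iloria, 613 kg, $46,404.10):
Base rate for 8313.90 is 34.5%.
Duty = $46,404.10 × 34.5% = $16,009.41.
Line 3 (2778.99, Iloria, 2,493 m², $138,062.34):
Base rate for 2778.99 is 27.5%.
Duty = $138,062.34 × 27.5% = $37,967.14.
Line 4 (4217.37, Karland, 3,897 kg, $211,646.07):
Code 4217.37 is under a tariff-rate quota (threshold 2,475 kg). In-quota: 2,475 kg at 2.5%; over-quota: 1,422 kg at 7.5%.
Pro-rata value split: in-quota = $211,646.07 × 2,475/3,897 = $134,417.25; over-quota = $211,646.07 − $134,417.25 = $77,228.82.
In-quota duty = $134,417.25 × 2.5% = $3,360.43. Over-quota duty = $77,228.82 × 7.5% = $5,792.16.
Line duty = $3,360.43 + $5,792.16 = $9,152.59.
Total = $154,992.74 + $16,009.41 + $37,967.14 + $9,152.59 = $218,121.88.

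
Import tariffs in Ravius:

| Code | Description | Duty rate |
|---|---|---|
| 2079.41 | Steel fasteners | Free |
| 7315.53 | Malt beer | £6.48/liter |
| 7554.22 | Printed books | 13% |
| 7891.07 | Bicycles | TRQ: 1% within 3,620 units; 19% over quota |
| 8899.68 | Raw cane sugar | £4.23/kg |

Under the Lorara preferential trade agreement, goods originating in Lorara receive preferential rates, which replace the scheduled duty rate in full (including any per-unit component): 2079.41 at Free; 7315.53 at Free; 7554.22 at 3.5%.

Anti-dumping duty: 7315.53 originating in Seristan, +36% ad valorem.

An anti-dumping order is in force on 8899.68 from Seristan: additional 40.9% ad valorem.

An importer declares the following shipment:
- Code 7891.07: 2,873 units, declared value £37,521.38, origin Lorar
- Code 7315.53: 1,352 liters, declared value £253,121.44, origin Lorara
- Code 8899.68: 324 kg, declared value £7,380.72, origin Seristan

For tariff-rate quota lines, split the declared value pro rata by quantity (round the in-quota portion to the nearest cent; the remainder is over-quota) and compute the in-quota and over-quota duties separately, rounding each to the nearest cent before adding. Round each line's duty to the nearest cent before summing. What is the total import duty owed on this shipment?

Line 1 (7891.07, Lorar, 2,873 units, £37,521.38):
Code 7891.07 is under a tariff-rate quota (threshold 3,620 units). Quantity 2,873 units is within the quota, so the in-quota rate 1% applies to the full value.
Duty = £37,521.38 × 1% = £375.21.
Line 2 (7315.53, Lorara, 1,352 liters, £253,121.44):
Base rate for 7315.53 is £6.48/liter.
Origin Lorara qualifies under the Ravius–Lorara agreement and 7315.53 is covered: preferential rate Free applies instead.
The additional-duty order on 7315.53 targets Seristan, not Lorara; it does not apply.
Duty = £253,121.44 × 0% = £0.00.
Line 3 (8899.68, Seristan, 324 kg, £7,380.72):
Base rate for 8899.68 is £4.23/kg.
Additional duty on 8899.68 from Seristan: +40.9% ad valorem. Applied ad valorem rate = 40.9%.
Duty = £7,380.72 × 40.9% + 324 × £4.23 = £4,389.23.
Total = £375.21 + £0.00 + £4,389.23 = £4,764.44.

£4,764.44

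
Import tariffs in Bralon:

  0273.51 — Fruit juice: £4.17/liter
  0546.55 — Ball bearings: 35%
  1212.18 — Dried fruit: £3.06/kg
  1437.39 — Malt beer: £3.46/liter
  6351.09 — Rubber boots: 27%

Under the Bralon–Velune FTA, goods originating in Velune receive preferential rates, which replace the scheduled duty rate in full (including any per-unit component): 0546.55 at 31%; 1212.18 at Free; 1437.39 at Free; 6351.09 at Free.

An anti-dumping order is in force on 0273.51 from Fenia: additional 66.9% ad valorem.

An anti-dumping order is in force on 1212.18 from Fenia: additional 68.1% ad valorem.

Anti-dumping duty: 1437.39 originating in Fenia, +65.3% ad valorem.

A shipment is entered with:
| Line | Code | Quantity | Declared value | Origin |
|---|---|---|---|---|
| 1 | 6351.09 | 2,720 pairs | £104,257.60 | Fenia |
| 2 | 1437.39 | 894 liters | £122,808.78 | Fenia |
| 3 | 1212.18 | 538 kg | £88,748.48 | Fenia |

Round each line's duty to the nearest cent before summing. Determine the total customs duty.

£173,520.91

Line 1 (6351.09, Fenia, 2,720 pairs, £104,257.60):
Base rate for 6351.09 is 27%.
6351.09 has an FTA preferential rate, but origin Fenia is not Velune; base rate stands.
Duty = £104,257.60 × 27% = £28,149.55.
Line 2 (1437.39, Fenia, 894 liters, £122,808.78):
Base rate for 1437.39 is £3.46/liter.
1437.39 has an FTA preferential rate, but origin Fenia is not Velune; base rate stands.
Additional duty on 1437.39 from Fenia: +65.3% ad valorem. Applied ad valorem rate = 65.3%.
Duty = £122,808.78 × 65.3% + 894 × £3.46 = £83,287.37.
Line 3 (1212.18, Fenia, 538 kg, £88,748.48):
Base rate for 1212.18 is £3.06/kg.
1212.18 has an FTA preferential rate, but origin Fenia is not Velune; base rate stands.
Additional duty on 1212.18 from Fenia: +68.1% ad valorem. Applied ad valorem rate = 68.1%.
Duty = £88,748.48 × 68.1% + 538 × £3.06 = £62,083.99.
Total = £28,149.55 + £83,287.37 + £62,083.99 = £173,520.91.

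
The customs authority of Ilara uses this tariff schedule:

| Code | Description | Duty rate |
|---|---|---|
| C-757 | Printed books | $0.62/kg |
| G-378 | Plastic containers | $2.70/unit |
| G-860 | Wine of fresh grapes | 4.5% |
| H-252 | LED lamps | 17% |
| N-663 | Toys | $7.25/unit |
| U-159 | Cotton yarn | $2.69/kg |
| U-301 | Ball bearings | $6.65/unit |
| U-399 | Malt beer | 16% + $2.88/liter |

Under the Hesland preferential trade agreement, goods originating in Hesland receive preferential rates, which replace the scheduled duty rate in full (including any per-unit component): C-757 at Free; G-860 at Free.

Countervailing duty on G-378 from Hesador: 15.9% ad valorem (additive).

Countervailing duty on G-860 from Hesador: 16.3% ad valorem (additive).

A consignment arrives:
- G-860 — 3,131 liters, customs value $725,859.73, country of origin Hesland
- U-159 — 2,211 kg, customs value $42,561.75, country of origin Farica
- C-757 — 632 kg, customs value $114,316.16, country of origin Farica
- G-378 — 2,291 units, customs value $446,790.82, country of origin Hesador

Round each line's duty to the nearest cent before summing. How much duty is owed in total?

Line 1 (G-860, Hesland, 3,131 liters, $725,859.73):
Base rate for G-860 is 4.5%.
Origin Hesland qualifies under the Ilara–Hesland agreement and G-860 is covered: preferential rate Free applies instead.
The additional-duty order on G-860 targets Hesador, not Hesland; it does not apply.
Duty = $725,859.73 × 0% = $0.00.
Line 2 (U-159, Farica, 2,211 kg, $42,561.75):
Base rate for U-159 is $2.69/kg.
Duty = 2,211 × $2.69 = $5,947.59.
Line 3 (C-757, Farica, 632 kg, $114,316.16):
Base rate for C-757 is $0.62/kg.
C-757 has an FTA preferential rate, but origin Farica is not Hesland; base rate stands.
Duty = 632 × $0.62 = $391.84.
Line 4 (G-378, Hesador, 2,291 units, $446,790.82):
Base rate for G-378 is $2.70/unit.
Additional duty on G-378 from Hesador: +15.9% ad valorem. Applied ad valorem rate = 15.9%.
Duty = $446,790.82 × 15.9% + 2,291 × $2.70 = $77,225.44.
Total = $0.00 + $5,947.59 + $391.84 + $77,225.44 = $83,564.87.

$83,564.87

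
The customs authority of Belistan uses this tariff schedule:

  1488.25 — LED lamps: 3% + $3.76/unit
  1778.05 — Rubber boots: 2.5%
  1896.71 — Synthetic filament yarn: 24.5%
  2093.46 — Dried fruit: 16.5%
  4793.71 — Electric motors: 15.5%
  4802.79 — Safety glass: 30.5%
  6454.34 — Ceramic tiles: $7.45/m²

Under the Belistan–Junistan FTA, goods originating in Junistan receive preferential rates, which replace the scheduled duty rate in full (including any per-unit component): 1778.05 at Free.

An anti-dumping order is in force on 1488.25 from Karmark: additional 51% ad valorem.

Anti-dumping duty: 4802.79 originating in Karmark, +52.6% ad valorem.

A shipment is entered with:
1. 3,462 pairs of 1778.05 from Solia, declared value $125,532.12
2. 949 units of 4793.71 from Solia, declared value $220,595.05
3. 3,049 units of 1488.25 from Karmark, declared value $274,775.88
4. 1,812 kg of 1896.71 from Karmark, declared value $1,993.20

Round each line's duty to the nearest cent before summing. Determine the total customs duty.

$197,662.08

Line 1 (1778.05, Solia, 3,462 pairs, $125,532.12):
Base rate for 1778.05 is 2.5%.
1778.05 has an FTA preferential rate, but origin Solia is not Junistan; base rate stands.
Duty = $125,532.12 × 2.5% = $3,138.30.
Line 2 (4793.71, Solia, 949 units, $220,595.05):
Base rate for 4793.71 is 15.5%.
Duty = $220,595.05 × 15.5% = $34,192.23.
Line 3 (1488.25, Karmark, 3,049 units, $274,775.88):
Base rate for 1488.25 is 3% + $3.76/unit.
Additional duty on 1488.25 from Karmark: +51%. Applied ad valorem rate: 3% + 51% = 54%.
Duty = $274,775.88 × 54% + 3,049 × $3.76 = $159,843.22.
Line 4 (1896.71, Karmark, 1,812 kg, $1,993.20):
Base rate for 1896.71 is 24.5%.
Duty = $1,993.20 × 24.5% = $488.33.
Total = $3,138.30 + $34,192.23 + $159,843.22 + $488.33 = $197,662.08.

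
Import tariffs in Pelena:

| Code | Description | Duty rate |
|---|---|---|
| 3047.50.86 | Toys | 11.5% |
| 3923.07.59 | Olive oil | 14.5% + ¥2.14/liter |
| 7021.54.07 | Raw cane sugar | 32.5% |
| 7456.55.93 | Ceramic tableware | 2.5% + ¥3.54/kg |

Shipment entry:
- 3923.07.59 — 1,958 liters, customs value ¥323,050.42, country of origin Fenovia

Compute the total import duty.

¥51,032.43

Line 1 (3923.07.59, Fenovia, 1,958 liters, ¥323,050.42):
Base rate for 3923.07.59 is 14.5% + ¥2.14/liter.
Duty = ¥323,050.42 × 14.5% + 1,958 × ¥2.14 = ¥51,032.43.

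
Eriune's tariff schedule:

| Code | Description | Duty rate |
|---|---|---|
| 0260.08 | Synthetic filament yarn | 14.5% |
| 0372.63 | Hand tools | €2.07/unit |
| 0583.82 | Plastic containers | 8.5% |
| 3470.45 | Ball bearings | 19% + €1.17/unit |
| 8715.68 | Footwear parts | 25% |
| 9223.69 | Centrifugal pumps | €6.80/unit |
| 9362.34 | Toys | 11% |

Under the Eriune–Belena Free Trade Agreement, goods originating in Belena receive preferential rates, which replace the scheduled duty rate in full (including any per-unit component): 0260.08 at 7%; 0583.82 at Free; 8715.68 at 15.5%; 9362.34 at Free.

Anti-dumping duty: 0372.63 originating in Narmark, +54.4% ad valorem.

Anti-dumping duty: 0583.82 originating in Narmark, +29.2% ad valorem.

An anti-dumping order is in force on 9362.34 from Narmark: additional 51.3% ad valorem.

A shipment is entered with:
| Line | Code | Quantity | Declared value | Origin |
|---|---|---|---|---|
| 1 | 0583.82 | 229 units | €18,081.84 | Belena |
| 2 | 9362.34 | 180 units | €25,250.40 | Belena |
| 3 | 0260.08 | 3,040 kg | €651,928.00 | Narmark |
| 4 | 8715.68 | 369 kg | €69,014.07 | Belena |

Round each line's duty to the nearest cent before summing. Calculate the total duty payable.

Line 1 (0583.82, Belena, 229 units, €18,081.84):
Base rate for 0583.82 is 8.5%.
Origin Belena qualifies under the Eriune–Belena agreement and 0583.82 is covered: preferential rate Free applies instead.
The additional-duty order on 0583.82 targets Narmark, not Belena; it does not apply.
Duty = €18,081.84 × 0% = €0.00.
Line 2 (9362.34, Belena, 180 units, €25,250.40):
Base rate for 9362.34 is 11%.
Origin Belena qualifies under the Eriune–Belena agreement and 9362.34 is covered: preferential rate Free applies instead.
The additional-duty order on 9362.34 targets Narmark, not Belena; it does not apply.
Duty = €25,250.40 × 0% = €0.00.
Line 3 (0260.08, Narmark, 3,040 kg, €651,928.00):
Base rate for 0260.08 is 14.5%.
0260.08 has an FTA preferential rate, but origin Narmark is not Belena; base rate stands.
Duty = €651,928.00 × 14.5% = €94,529.56.
Line 4 (8715.68, Belena, 369 kg, €69,014.07):
Base rate for 8715.68 is 25%.
Origin Belena qualifies under the Eriune–Belena agreement and 8715.68 is covered: preferential rate 15.5% applies instead.
Duty = €69,014.07 × 15.5% = €10,697.18.
Total = €0.00 + €0.00 + €94,529.56 + €10,697.18 = €105,226.74.

€105,226.74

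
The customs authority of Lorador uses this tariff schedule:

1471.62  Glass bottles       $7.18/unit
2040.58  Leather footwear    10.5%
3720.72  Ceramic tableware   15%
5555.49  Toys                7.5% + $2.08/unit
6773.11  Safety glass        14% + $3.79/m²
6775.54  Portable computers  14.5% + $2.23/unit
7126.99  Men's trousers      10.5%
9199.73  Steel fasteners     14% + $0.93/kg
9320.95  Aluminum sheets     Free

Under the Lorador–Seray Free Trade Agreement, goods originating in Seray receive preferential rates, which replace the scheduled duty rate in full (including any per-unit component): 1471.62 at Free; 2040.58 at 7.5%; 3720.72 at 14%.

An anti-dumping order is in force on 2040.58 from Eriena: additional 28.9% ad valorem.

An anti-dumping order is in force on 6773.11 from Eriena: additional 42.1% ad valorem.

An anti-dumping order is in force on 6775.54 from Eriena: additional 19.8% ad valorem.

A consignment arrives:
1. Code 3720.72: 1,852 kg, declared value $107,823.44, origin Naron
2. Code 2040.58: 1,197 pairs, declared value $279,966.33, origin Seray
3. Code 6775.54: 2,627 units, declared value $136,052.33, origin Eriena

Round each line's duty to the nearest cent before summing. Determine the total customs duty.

Line 1 (3720.72, Naron, 1,852 kg, $107,823.44):
Base rate for 3720.72 is 15%.
3720.72 has an FTA preferential rate, but origin Naron is not Seray; base rate stands.
Duty = $107,823.44 × 15% = $16,173.52.
Line 2 (2040.58, Seray, 1,197 pairs, $279,966.33):
Base rate for 2040.58 is 10.5%.
Origin Seray qualifies under the Lorador–Seray agreement and 2040.58 is covered: preferential rate 7.5% applies instead.
The additional-duty order on 2040.58 targets Eriena, not Seray; it does not apply.
Duty = $279,966.33 × 7.5% = $20,997.47.
Line 3 (6775.54, Eriena, 2,627 units, $136,052.33):
Base rate for 6775.54 is 14.5% + $2.23/unit.
Additional duty on 6775.54 from Eriena: +19.8%. Applied ad valorem rate: 14.5% + 19.8% = 34.3%.
Duty = $136,052.33 × 34.3% + 2,627 × $2.23 = $52,524.16.
Total = $16,173.52 + $20,997.47 + $52,524.16 = $89,695.15.

$89,695.15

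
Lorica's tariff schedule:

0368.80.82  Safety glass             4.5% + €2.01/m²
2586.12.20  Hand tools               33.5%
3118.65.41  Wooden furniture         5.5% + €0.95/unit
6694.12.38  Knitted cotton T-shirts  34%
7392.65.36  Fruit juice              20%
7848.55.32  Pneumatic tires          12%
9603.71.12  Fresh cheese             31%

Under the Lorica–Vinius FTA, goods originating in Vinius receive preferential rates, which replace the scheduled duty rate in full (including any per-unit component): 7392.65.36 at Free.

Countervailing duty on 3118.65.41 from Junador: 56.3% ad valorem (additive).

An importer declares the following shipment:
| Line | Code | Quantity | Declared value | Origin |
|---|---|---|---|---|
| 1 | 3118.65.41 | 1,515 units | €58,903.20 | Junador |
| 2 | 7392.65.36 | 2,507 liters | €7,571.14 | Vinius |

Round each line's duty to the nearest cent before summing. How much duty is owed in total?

€37,841.43

Line 1 (3118.65.41, Junador, 1,515 units, €58,903.20):
Base rate for 3118.65.41 is 5.5% + €0.95/unit.
Additional duty on 3118.65.41 from Junador: +56.3%. Applied ad valorem rate: 5.5% + 56.3% = 61.8%.
Duty = €58,903.20 × 61.8% + 1,515 × €0.95 = €37,841.43.
Line 2 (7392.65.36, Vinius, 2,507 liters, €7,571.14):
Base rate for 7392.65.36 is 20%.
Origin Vinius qualifies under the Lorica–Vinius agreement and 7392.65.36 is covered: preferential rate Free applies instead.
Duty = €7,571.14 × 0% = €0.00.
Total = €37,841.43 + €0.00 = €37,841.43.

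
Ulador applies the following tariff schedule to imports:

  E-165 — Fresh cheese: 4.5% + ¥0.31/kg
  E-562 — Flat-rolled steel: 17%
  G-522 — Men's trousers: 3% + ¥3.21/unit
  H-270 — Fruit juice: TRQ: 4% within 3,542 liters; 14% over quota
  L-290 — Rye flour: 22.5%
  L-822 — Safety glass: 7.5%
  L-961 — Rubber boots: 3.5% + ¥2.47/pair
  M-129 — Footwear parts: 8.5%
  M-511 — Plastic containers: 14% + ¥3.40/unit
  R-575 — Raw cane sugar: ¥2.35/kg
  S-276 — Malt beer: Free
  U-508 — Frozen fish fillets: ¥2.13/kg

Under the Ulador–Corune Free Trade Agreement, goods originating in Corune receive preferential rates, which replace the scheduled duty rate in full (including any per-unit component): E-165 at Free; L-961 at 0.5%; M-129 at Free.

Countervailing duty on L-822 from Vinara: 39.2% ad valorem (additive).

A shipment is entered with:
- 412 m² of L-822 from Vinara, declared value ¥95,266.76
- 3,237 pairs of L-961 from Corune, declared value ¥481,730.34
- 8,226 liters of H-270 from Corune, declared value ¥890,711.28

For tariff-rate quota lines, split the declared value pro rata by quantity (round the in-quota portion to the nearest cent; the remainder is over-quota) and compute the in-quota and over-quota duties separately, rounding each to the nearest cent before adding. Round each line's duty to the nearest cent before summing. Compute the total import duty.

¥133,245.03

Line 1 (L-822, Vinara, 412 m², ¥95,266.76):
Base rate for L-822 is 7.5%.
Additional duty on L-822 from Vinara: +39.2%. Applied ad valorem rate: 7.5% + 39.2% = 46.7%.
Duty = ¥95,266.76 × 46.7% = ¥44,489.58.
Line 2 (L-961, Corune, 3,237 pairs, ¥481,730.34):
Base rate for L-961 is 3.5% + ¥2.47/pair.
Origin Corune qualifies under the Ulador–Corune agreement and L-961 is covered: preferential rate 0.5% applies instead.
Duty = ¥481,730.34 × 0.5% = ¥2,408.65.
Line 3 (H-270, Corune, 8,226 liters, ¥890,711.28):
Code H-270 is under a tariff-rate quota (threshold 3,542 liters). In-quota: 3,542 liters at 4%; over-quota: 4,684 liters at 14%.
Pro-rata value split: in-quota = ¥890,711.28 × 3,542/8,226 = ¥383,527.76; over-quota = ¥890,711.28 − ¥383,527.76 = ¥507,183.52.
In-quota duty = ¥383,527.76 × 4% = ¥15,341.11. Over-quota duty = ¥507,183.52 × 14% = ¥71,005.69.
Line duty = ¥15,341.11 + ¥71,005.69 = ¥86,346.80.
Total = ¥44,489.58 + ¥2,408.65 + ¥86,346.80 = ¥133,245.03.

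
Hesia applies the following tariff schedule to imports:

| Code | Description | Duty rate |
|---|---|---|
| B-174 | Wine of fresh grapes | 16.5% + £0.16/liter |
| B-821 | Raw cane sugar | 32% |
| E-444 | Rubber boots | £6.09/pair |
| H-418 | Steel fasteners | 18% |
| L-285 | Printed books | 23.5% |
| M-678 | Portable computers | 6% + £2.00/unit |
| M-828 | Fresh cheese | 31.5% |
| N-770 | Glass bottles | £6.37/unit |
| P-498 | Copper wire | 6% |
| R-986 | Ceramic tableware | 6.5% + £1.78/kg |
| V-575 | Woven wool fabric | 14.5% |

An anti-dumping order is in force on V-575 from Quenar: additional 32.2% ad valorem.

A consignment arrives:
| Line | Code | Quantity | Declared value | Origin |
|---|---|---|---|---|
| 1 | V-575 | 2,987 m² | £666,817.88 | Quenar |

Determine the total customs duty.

£311,403.95

Line 1 (V-575, Quenar, 2,987 m², £666,817.88):
Base rate for V-575 is 14.5%.
Additional duty on V-575 from Quenar: +32.2%. Applied ad valorem rate: 14.5% + 32.2% = 46.7%.
Duty = £666,817.88 × 46.7% = £311,403.95.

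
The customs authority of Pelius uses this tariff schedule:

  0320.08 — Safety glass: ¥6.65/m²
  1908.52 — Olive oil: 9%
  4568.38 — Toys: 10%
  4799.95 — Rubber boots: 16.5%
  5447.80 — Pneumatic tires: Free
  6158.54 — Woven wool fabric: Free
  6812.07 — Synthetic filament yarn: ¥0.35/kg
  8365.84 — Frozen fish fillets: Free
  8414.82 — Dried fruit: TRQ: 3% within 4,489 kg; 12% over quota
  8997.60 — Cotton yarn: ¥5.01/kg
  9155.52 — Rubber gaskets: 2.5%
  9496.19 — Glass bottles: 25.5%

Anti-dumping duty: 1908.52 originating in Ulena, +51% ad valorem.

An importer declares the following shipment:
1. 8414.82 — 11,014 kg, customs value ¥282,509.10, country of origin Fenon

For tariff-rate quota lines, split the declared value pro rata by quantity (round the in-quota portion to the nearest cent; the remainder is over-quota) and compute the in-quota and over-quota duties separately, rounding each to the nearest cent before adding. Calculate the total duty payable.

Line 1 (8414.82, Fenon, 11,014 kg, ¥282,509.10):
Code 8414.82 is under a tariff-rate quota (threshold 4,489 kg). In-quota: 4,489 kg at 3%; over-quota: 6,525 kg at 12%.
Pro-rata value split: in-quota = ¥282,509.10 × 4,489/11,014 = ¥115,142.85; over-quota = ¥282,509.10 − ¥115,142.85 = ¥167,366.25.
In-quota duty = ¥115,142.85 × 3% = ¥3,454.29. Over-quota duty = ¥167,366.25 × 12% = ¥20,083.95.
Line duty = ¥3,454.29 + ¥20,083.95 = ¥23,538.24.

¥23,538.24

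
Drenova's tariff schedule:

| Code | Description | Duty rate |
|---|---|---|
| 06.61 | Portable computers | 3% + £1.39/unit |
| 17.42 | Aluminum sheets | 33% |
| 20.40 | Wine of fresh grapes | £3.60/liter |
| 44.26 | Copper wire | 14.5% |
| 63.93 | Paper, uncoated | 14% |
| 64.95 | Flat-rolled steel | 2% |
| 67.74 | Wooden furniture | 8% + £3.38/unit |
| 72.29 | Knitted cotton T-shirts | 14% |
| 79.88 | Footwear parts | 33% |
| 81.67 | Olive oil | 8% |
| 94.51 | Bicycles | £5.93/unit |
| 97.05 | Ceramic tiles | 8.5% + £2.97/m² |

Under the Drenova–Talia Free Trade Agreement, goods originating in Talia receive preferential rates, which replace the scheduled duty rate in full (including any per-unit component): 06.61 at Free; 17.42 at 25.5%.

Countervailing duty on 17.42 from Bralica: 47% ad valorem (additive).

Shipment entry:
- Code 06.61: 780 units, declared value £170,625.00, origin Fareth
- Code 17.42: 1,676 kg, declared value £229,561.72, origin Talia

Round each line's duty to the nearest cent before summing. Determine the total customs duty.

£64,741.19

Line 1 (06.61, Fareth, 780 units, £170,625.00):
Base rate for 06.61 is 3% + £1.39/unit.
06.61 has an FTA preferential rate, but origin Fareth is not Talia; base rate stands.
Duty = £170,625.00 × 3% + 780 × £1.39 = £6,202.95.
Line 2 (17.42, Talia, 1,676 kg, £229,561.72):
Base rate for 17.42 is 33%.
Origin Talia qualifies under the Drenova–Talia agreement and 17.42 is covered: preferential rate 25.5% applies instead.
The additional-duty order on 17.42 targets Bralica, not Talia; it does not apply.
Duty = £229,561.72 × 25.5% = £58,538.24.
Total = £6,202.95 + £58,538.24 = £64,741.19.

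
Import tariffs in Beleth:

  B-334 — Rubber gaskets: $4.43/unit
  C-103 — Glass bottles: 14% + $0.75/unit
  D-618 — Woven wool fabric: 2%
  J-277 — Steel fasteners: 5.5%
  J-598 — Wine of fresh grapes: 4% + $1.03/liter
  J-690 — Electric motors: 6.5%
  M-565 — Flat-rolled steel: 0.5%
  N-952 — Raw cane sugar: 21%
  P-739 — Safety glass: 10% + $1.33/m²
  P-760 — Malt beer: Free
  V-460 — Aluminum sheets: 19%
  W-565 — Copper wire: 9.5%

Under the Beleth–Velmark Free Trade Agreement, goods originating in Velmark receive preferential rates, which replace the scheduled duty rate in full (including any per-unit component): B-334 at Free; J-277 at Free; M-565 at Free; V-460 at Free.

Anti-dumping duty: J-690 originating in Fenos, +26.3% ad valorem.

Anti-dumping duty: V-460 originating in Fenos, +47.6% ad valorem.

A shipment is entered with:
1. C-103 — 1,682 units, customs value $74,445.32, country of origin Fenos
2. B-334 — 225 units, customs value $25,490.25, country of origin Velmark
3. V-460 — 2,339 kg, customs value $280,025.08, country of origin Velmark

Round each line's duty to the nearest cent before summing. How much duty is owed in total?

Line 1 (C-103, Fenos, 1,682 units, $74,445.32):
Base rate for C-103 is 14% + $0.75/unit.
Duty = $74,445.32 × 14% + 1,682 × $0.75 = $11,683.84.
Line 2 (B-334, Velmark, 225 units, $25,490.25):
Base rate for B-334 is $4.43/unit.
Origin Velmark qualifies under the Beleth–Velmark agreement and B-334 is covered: preferential rate Free applies instead.
Duty = $25,490.25 × 0% = $0.00.
Line 3 (V-460, Velmark, 2,339 kg, $280,025.08):
Base rate for V-460 is 19%.
Origin Velmark qualifies under the Beleth–Velmark agreement and V-460 is covered: preferential rate Free applies instead.
The additional-duty order on V-460 targets Fenos, not Velmark; it does not apply.
Duty = $280,025.08 × 0% = $0.00.
Total = $11,683.84 + $0.00 + $0.00 = $11,683.84.

$11,683.84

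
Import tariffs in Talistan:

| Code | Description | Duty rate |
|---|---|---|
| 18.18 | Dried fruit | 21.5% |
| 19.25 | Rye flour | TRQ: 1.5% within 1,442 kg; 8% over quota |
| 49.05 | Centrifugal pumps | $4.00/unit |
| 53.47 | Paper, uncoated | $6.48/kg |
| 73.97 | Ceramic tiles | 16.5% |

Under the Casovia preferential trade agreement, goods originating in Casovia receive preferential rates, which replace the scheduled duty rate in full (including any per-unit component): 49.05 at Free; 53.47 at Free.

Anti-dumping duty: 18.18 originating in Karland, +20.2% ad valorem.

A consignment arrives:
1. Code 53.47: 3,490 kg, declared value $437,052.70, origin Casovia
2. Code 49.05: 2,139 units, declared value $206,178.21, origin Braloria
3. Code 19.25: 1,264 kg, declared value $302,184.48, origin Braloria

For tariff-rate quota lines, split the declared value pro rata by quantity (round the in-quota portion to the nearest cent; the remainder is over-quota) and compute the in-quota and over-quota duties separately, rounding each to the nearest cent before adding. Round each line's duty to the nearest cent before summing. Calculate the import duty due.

Line 1 (53.47, Casovia, 3,490 kg, $437,052.70):
Base rate for 53.47 is $6.48/kg.
Origin Casovia qualifies under the Talistan–Casovia agreement and 53.47 is covered: preferential rate Free applies instead.
Duty = $437,052.70 × 0% = $0.00.
Line 2 (49.05, Braloria, 2,139 units, $206,178.21):
Base rate for 49.05 is $4.00/unit.
49.05 has an FTA preferential rate, but origin Braloria is not Casovia; base rate stands.
Duty = 2,139 × $4.00 = $8,556.00.
Line 3 (19.25, Braloria, 1,264 kg, $302,184.48):
Code 19.25 is under a tariff-rate quota (threshold 1,442 kg). Quantity 1,264 kg is within the quota, so the in-quota rate 1.5% applies to the full value.
Duty = $302,184.48 × 1.5% = $4,532.77.
Total = $0.00 + $8,556.00 + $4,532.77 = $13,088.77.

$13,088.77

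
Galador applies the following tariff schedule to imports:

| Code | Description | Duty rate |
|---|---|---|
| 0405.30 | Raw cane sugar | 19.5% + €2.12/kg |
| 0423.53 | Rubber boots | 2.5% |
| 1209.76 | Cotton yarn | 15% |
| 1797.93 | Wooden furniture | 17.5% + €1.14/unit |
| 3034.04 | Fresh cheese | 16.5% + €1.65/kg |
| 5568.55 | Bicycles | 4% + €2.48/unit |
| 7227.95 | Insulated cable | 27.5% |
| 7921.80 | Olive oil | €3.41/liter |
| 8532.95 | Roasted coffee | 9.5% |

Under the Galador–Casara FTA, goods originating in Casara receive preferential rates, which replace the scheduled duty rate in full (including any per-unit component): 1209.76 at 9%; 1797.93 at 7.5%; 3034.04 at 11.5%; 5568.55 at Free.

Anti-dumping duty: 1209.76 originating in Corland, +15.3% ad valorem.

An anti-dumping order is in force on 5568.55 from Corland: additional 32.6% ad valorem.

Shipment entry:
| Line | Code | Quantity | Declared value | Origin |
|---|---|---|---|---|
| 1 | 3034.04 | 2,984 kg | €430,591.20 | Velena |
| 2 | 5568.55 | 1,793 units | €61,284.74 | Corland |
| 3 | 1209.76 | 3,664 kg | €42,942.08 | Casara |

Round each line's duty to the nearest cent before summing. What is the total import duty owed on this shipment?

€106,712.79

Line 1 (3034.04, Velena, 2,984 kg, €430,591.20):
Base rate for 3034.04 is 16.5% + €1.65/kg.
3034.04 has an FTA preferential rate, but origin Velena is not Casara; base rate stands.
Duty = €430,591.20 × 16.5% + 2,984 × €1.65 = €75,971.15.
Line 2 (5568.55, Corland, 1,793 units, €61,284.74):
Base rate for 5568.55 is 4% + €2.48/unit.
5568.55 has an FTA preferential rate, but origin Corland is not Casara; base rate stands.
Additional duty on 5568.55 from Corland: +32.6%. Applied ad valorem rate: 4% + 32.6% = 36.6%.
Duty = €61,284.74 × 36.6% + 1,793 × €2.48 = €26,876.85.
Line 3 (1209.76, Casara, 3,664 kg, €42,942.08):
Base rate for 1209.76 is 15%.
Origin Casara qualifies under the Galador–Casara agreement and 1209.76 is covered: preferential rate 9% applies instead.
The additional-duty order on 1209.76 targets Corland, not Casara; it does not apply.
Duty = €42,942.08 × 9% = €3,864.79.
Total = €75,971.15 + €26,876.85 + €3,864.79 = €106,712.79.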